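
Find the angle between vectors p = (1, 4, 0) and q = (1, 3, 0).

p·q = 1·1 + 4·3 + 0·0 = 1 + 12 + 0 = 13
|p| = √(1² + 4² + 0²) = √17 ≈ 4.123
|q| = √(1² + 3² + 0²) = √10 ≈ 3.162
cos θ = (p·q)/(|p||q|) = 13/(4.123·3.162) ≈ 0.9971
θ = arccos(0.9971) ≈ 4.399°

4.399°


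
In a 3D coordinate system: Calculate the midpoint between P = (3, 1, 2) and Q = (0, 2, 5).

M = ((x₁+x₂)/2, (y₁+y₂)/2, (z₁+z₂)/2)
  = ((3 + 0)/2, (1 + 2)/2, (2 + 5)/2)
  = (3/2, 3/2, 7/2)
  = (1.5, 1.5, 3.5)

(1.5, 1.5, 3.5)


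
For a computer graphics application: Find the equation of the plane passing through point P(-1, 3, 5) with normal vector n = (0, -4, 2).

The plane through P with normal n = (a, b, c) satisfies n·(r - P) = 0,
i.e. ax + by + cz = a·x₀ + b·y₀ + c·z₀.
d = 0·(-1) + (-4)·3 + 2·5
  = 0 - 12 + 10
  = -2
Equation: -4y + 2z = -2

-4y + 2z = -2


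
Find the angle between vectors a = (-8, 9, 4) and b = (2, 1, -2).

a·b = (-8)·2 + 9·1 + 4·(-2) = -16 + 9 - 8 = -15
|a| = √((-8)² + 9² + 4²) = √161 ≈ 12.69
|b| = √(2² + 1² + (-2)²) = √9 ≈ 3
cos θ = (a·b)/(|a||b|) = -15/(12.69·3) ≈ -0.3941
θ = arccos(-0.3941) ≈ 113.2°

113.2°


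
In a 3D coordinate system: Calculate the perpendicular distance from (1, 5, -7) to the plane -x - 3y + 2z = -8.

distance = |a·x₀ + b·y₀ + c·z₀ - d| / √(a² + b² + c²)
  = |(-1)·1 + (-3)·5 + 2·(-7) - (-8)| / √((-1)² + (-3)² + 2²)
  = |-1 - 15 - 14 + 8| / √(1 + 9 + 4)
  = |-22| / √14
  = 22 / 3.742
  ≈ 5.88

5.88


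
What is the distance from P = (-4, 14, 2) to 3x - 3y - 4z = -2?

distance = |a·x₀ + b·y₀ + c·z₀ - d| / √(a² + b² + c²)
  = |3·(-4) + (-3)·14 + (-4)·2 - (-2)| / √(3² + (-3)² + (-4)²)
  = |-12 - 42 - 8 + 2| / √(9 + 9 + 16)
  = |-60| / √34
  = 60 / 5.831
  ≈ 10.29

10.29


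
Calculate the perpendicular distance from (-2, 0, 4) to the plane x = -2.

distance = |a·x₀ + b·y₀ + c·z₀ - d| / √(a² + b² + c²)
  = |1·(-2) + 0·0 + 0·4 - (-2)| / √(1² + 0² + 0²)
  = |-2 + 0 + 0 + 2| / √(1 + 0 + 0)
  = |0| / √1
  = 0 / 1
  ≈ 0

0


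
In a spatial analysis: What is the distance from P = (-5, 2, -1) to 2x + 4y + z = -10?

distance = |a·x₀ + b·y₀ + c·z₀ - d| / √(a² + b² + c²)
  = |2·(-5) + 4·2 + 1·(-1) - (-10)| / √(2² + 4² + 1²)
  = |-10 + 8 - 1 + 10| / √(4 + 16 + 1)
  = |7| / √21
  = 7 / 4.583
  ≈ 1.528

1.528


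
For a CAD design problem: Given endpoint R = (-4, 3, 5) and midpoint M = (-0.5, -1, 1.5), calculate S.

S = 2M - R
  = (2·(-0.5) - (-4), 2·(-1) - 3, 2·1.5 - 5)
  = (-1 + 4, -2 - 3, 3 - 5)
  = (3, -5, -2)

(3, -5, -2)


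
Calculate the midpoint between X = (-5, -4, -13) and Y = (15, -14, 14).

M = ((x₁+x₂)/2, (y₁+y₂)/2, (z₁+z₂)/2)
  = ((-5 + 15)/2, (-4 - 14)/2, (-13 + 14)/2)
  = (10/2, -18/2, 1/2)
  = (5, -9, 0.5)

(5, -9, 0.5)


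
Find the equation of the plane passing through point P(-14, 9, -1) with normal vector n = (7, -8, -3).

The plane through P with normal n = (a, b, c) satisfies n·(r - P) = 0,
i.e. ax + by + cz = a·x₀ + b·y₀ + c·z₀.
d = 7·(-14) + (-8)·9 + (-3)·(-1)
  = -98 - 72 + 3
  = -167
Equation: 7x - 8y - 3z = -167

7x - 8y - 3z = -167


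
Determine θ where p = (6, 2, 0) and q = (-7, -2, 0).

p·q = 6·(-7) + 2·(-2) + 0·0 = -42 - 4 + 0 = -46
|p| = √(6² + 2² + 0²) = √40 ≈ 6.325
|q| = √((-7)² + (-2)² + 0²) = √53 ≈ 7.28
cos θ = (p·q)/(|p||q|) = -46/(6.325·7.28) ≈ -0.9991
θ = arccos(-0.9991) ≈ 177.5°

177.5°


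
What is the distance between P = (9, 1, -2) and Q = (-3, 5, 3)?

d = √[(x₂-x₁)² + (y₂-y₁)² + (z₂-z₁)²]
  = √[(-12)² + 4² + 5²]
  = √[144 + 16 + 25]
  = √185
  ≈ 13.6

13.6


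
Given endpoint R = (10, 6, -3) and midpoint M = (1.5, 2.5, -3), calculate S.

S = 2M - R
  = (2·1.5 - 10, 2·2.5 - 6, 2·(-3) - (-3))
  = (3 - 10, 5 - 6, -6 + 3)
  = (-7, -1, -3)

(-7, -1, -3)


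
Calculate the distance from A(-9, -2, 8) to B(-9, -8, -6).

d = √[(x₂-x₁)² + (y₂-y₁)² + (z₂-z₁)²]
  = √[0² + (-6)² + (-14)²]
  = √[0 + 36 + 196]
  = √232
  ≈ 15.23

15.23


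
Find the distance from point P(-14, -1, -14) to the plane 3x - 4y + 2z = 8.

distance = |a·x₀ + b·y₀ + c·z₀ - d| / √(a² + b² + c²)
  = |3·(-14) + (-4)·(-1) + 2·(-14) - 8| / √(3² + (-4)² + 2²)
  = |-42 + 4 - 28 - 8| / √(9 + 16 + 4)
  = |-74| / √29
  = 74 / 5.385
  ≈ 13.74

13.74


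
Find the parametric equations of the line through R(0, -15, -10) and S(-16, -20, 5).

Direction vector d = S - R = (-16 + 0, -20 + 15, 5 + 10) = (-16, -5, 15)
Parametric form r = R + t·d:
x = 0 - 16t, y = -15 - 5t, z = -10 + 15t

x = 0 - 16t, y = -15 - 5t, z = -10 + 15t


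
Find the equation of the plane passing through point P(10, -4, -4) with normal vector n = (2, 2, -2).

The plane through P with normal n = (a, b, c) satisfies n·(r - P) = 0,
i.e. ax + by + cz = a·x₀ + b·y₀ + c·z₀.
d = 2·10 + 2·(-4) + (-2)·(-4)
  = 20 - 8 + 8
  = 20
Equation: 2x + 2y - 2z = 20

2x + 2y - 2z = 20


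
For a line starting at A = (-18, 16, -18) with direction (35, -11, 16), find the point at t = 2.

P(t) = A + t·d
  = (-18 + 35·2, 16 + (-11)·2, -18 + 16·2)
  = (-18 + 70, 16 - 22, -18 + 32)
  = (52, -6, 14)

(52, -6, 14)


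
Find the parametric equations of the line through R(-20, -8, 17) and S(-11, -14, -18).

Direction vector d = S - R = (-11 + 20, -14 + 8, -18 - 17) = (9, -6, -35)
Parametric form r = R + t·d:
x = -20 + 9t, y = -8 - 6t, z = 17 - 35t

x = -20 + 9t, y = -8 - 6t, z = 17 - 35t


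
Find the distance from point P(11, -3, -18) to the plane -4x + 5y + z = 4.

distance = |a·x₀ + b·y₀ + c·z₀ - d| / √(a² + b² + c²)
  = |(-4)·11 + 5·(-3) + 1·(-18) - 4| / √((-4)² + 5² + 1²)
  = |-44 - 15 - 18 - 4| / √(16 + 25 + 1)
  = |-81| / √42
  = 81 / 6.481
  ≈ 12.5

12.5


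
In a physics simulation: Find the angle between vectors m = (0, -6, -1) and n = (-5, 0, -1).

m·n = 0·(-5) + (-6)·0 + (-1)·(-1) = 0 + 0 + 1 = 1
|m| = √(0² + (-6)² + (-1)²) = √37 ≈ 6.083
|n| = √((-5)² + 0² + (-1)²) = √26 ≈ 5.099
cos θ = (m·n)/(|m||n|) = 1/(6.083·5.099) ≈ 0.03224
θ = arccos(0.03224) ≈ 88.15°

88.15°


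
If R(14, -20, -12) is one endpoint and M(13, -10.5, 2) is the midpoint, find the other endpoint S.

S = 2M - R
  = (2·13 - 14, 2·(-10.5) - (-20), 2·2 - (-12))
  = (26 - 14, -21 + 20, 4 + 12)
  = (12, -1, 16)

(12, -1, 16)


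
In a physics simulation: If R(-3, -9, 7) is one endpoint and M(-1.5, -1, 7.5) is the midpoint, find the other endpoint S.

S = 2M - R
  = (2·(-1.5) - (-3), 2·(-1) - (-9), 2·7.5 - 7)
  = (-3 + 3, -2 + 9, 15 - 7)
  = (0, 7, 8)

(0, 7, 8)


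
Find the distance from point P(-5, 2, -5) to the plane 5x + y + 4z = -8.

distance = |a·x₀ + b·y₀ + c·z₀ - d| / √(a² + b² + c²)
  = |5·(-5) + 1·2 + 4·(-5) - (-8)| / √(5² + 1² + 4²)
  = |-25 + 2 - 20 + 8| / √(25 + 1 + 16)
  = |-35| / √42
  = 35 / 6.481
  ≈ 5.401

5.401


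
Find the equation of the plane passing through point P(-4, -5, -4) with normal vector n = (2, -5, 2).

The plane through P with normal n = (a, b, c) satisfies n·(r - P) = 0,
i.e. ax + by + cz = a·x₀ + b·y₀ + c·z₀.
d = 2·(-4) + (-5)·(-5) + 2·(-4)
  = -8 + 25 - 8
  = 9
Equation: 2x - 5y + 2z = 9

2x - 5y + 2z = 9


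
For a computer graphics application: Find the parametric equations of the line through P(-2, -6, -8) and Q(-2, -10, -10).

Direction vector d = Q - P = (-2 + 2, -10 + 6, -10 + 8) = (0, -4, -2)
Parametric form r = P + t·d:
x = -2, y = -6 - 4t, z = -8 - 2t

x = -2, y = -6 - 4t, z = -8 - 2t


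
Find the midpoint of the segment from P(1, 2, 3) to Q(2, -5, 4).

M = ((x₁+x₂)/2, (y₁+y₂)/2, (z₁+z₂)/2)
  = ((1 + 2)/2, (2 - 5)/2, (3 + 4)/2)
  = (3/2, -3/2, 7/2)
  = (1.5, -1.5, 3.5)

(1.5, -1.5, 3.5)


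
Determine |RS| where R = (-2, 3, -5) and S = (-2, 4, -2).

d = √[(x₂-x₁)² + (y₂-y₁)² + (z₂-z₁)²]
  = √[0² + 1² + 3²]
  = √[0 + 1 + 9]
  = √10
  ≈ 3.162

3.162


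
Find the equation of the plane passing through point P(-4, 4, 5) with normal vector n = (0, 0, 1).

The plane through P with normal n = (a, b, c) satisfies n·(r - P) = 0,
i.e. ax + by + cz = a·x₀ + b·y₀ + c·z₀.
d = 0·(-4) + 0·4 + 1·5
  = 0 + 0 + 5
  = 5
Equation: z = 5

z = 5


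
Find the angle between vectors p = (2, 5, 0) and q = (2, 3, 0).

p·q = 2·2 + 5·3 + 0·0 = 4 + 15 + 0 = 19
|p| = √(2² + 5² + 0²) = √29 ≈ 5.385
|q| = √(2² + 3² + 0²) = √13 ≈ 3.606
cos θ = (p·q)/(|p||q|) = 19/(5.385·3.606) ≈ 0.9785
θ = arccos(0.9785) ≈ 11.89°

11.89°


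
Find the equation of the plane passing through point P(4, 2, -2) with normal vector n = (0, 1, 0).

The plane through P with normal n = (a, b, c) satisfies n·(r - P) = 0,
i.e. ax + by + cz = a·x₀ + b·y₀ + c·z₀.
d = 0·4 + 1·2 + 0·(-2)
  = 0 + 2 + 0
  = 2
Equation: y = 2

y = 2


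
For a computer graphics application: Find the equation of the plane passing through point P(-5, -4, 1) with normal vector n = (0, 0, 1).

The plane through P with normal n = (a, b, c) satisfies n·(r - P) = 0,
i.e. ax + by + cz = a·x₀ + b·y₀ + c·z₀.
d = 0·(-5) + 0·(-4) + 1·1
  = 0 + 0 + 1
  = 1
Equation: z = 1

z = 1


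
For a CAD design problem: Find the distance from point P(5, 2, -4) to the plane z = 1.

distance = |a·x₀ + b·y₀ + c·z₀ - d| / √(a² + b² + c²)
  = |0·5 + 0·2 + 1·(-4) - 1| / √(0² + 0² + 1²)
  = |0 + 0 - 4 - 1| / √(0 + 0 + 1)
  = |-5| / √1
  = 5 / 1
  ≈ 5

5


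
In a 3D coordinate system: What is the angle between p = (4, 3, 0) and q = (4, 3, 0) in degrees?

p·q = 4·4 + 3·3 + 0·0 = 16 + 9 + 0 = 25
|p| = √(4² + 3² + 0²) = √25 ≈ 5
|q| = √(4² + 3² + 0²) = √25 ≈ 5
cos θ = (p·q)/(|p||q|) = 25/(5·5) ≈ 1
θ = arccos(1) ≈ 0°

0°


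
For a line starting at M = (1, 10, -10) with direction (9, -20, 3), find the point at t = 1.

P(t) = M + t·d
  = (1 + 9·1, 10 + (-20)·1, -10 + 3·1)
  = (1 + 9, 10 - 20, -10 + 3)
  = (10, -10, -7)

(10, -10, -7)


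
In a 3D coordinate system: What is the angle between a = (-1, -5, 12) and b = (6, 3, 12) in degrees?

a·b = (-1)·6 + (-5)·3 + 12·12 = -6 - 15 + 144 = 123
|a| = √((-1)² + (-5)² + 12²) = √170 ≈ 13.04
|b| = √(6² + 3² + 12²) = √189 ≈ 13.75
cos θ = (a·b)/(|a||b|) = 123/(13.04·13.75) ≈ 0.6862
θ = arccos(0.6862) ≈ 46.67°

46.67°


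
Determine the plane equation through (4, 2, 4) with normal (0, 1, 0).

The plane through P with normal n = (a, b, c) satisfies n·(r - P) = 0,
i.e. ax + by + cz = a·x₀ + b·y₀ + c·z₀.
d = 0·4 + 1·2 + 0·4
  = 0 + 2 + 0
  = 2
Equation: y = 2

y = 2


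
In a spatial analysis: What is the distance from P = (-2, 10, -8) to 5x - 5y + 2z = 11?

distance = |a·x₀ + b·y₀ + c·z₀ - d| / √(a² + b² + c²)
  = |5·(-2) + (-5)·10 + 2·(-8) - 11| / √(5² + (-5)² + 2²)
  = |-10 - 50 - 16 - 11| / √(25 + 25 + 4)
  = |-87| / √54
  = 87 / 7.348
  ≈ 11.84

11.84


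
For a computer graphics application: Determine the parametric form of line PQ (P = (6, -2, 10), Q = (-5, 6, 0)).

Direction vector d = Q - P = (-5 - 6, 6 + 2, 0 - 10) = (-11, 8, -10)
Parametric form r = P + t·d:
x = 6 - 11t, y = -2 + 8t, z = 10 - 10t

x = 6 - 11t, y = -2 + 8t, z = 10 - 10t


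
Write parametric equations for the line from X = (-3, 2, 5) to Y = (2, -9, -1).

Direction vector d = Y - X = (2 + 3, -9 - 2, -1 - 5) = (5, -11, -6)
Parametric form r = X + t·d:
x = -3 + 5t, y = 2 - 11t, z = 5 - 6t

x = -3 + 5t, y = 2 - 11t, z = 5 - 6t


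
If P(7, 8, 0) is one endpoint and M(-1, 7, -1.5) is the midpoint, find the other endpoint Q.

Q = 2M - P
  = (2·(-1) - 7, 2·7 - 8, 2·(-1.5) - 0)
  = (-2 - 7, 14 - 8, -3 + 0)
  = (-9, 6, -3)

(-9, 6, -3)


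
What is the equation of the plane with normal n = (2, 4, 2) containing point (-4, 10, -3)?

The plane through P with normal n = (a, b, c) satisfies n·(r - P) = 0,
i.e. ax + by + cz = a·x₀ + b·y₀ + c·z₀.
d = 2·(-4) + 4·10 + 2·(-3)
  = -8 + 40 - 6
  = 26
Equation: 2x + 4y + 2z = 26

2x + 4y + 2z = 26


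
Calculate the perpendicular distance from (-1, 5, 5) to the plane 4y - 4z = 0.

distance = |a·x₀ + b·y₀ + c·z₀ - d| / √(a² + b² + c²)
  = |0·(-1) + 4·5 + (-4)·5 - 0| / √(0² + 4² + (-4)²)
  = |0 + 20 - 20 + 0| / √(0 + 16 + 16)
  = |0| / √32
  = 0 / 5.657
  ≈ 0

0


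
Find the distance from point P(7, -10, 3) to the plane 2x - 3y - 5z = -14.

distance = |a·x₀ + b·y₀ + c·z₀ - d| / √(a² + b² + c²)
  = |2·7 + (-3)·(-10) + (-5)·3 - (-14)| / √(2² + (-3)² + (-5)²)
  = |14 + 30 - 15 + 14| / √(4 + 9 + 25)
  = |43| / √38
  = 43 / 6.164
  ≈ 6.976

6.976


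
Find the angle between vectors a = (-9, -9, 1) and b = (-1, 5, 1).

a·b = (-9)·(-1) + (-9)·5 + 1·1 = 9 - 45 + 1 = -35
|a| = √((-9)² + (-9)² + 1²) = √163 ≈ 12.77
|b| = √((-1)² + 5² + 1²) = √27 ≈ 5.196
cos θ = (a·b)/(|a||b|) = -35/(12.77·5.196) ≈ -0.5276
θ = arccos(-0.5276) ≈ 121.8°

121.8°


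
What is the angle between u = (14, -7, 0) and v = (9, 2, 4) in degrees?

u·v = 14·9 + (-7)·2 + 0·4 = 126 - 14 + 0 = 112
|u| = √(14² + (-7)² + 0²) = √245 ≈ 15.65
|v| = √(9² + 2² + 4²) = √101 ≈ 10.05
cos θ = (u·v)/(|u||v|) = 112/(15.65·10.05) ≈ 0.712
θ = arccos(0.712) ≈ 44.6°

44.6°


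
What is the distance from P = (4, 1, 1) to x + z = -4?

distance = |a·x₀ + b·y₀ + c·z₀ - d| / √(a² + b² + c²)
  = |1·4 + 0·1 + 1·1 - (-4)| / √(1² + 0² + 1²)
  = |4 + 0 + 1 + 4| / √(1 + 0 + 1)
  = |9| / √2
  = 9 / 1.414
  ≈ 6.364

6.364


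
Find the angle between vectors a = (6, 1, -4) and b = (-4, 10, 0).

a·b = 6·(-4) + 1·10 + (-4)·0 = -24 + 10 + 0 = -14
|a| = √(6² + 1² + (-4)²) = √53 ≈ 7.28
|b| = √((-4)² + 10² + 0²) = √116 ≈ 10.77
cos θ = (a·b)/(|a||b|) = -14/(7.28·10.77) ≈ -0.1786
θ = arccos(-0.1786) ≈ 100.3°

100.3°


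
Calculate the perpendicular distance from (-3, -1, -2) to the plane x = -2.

distance = |a·x₀ + b·y₀ + c·z₀ - d| / √(a² + b² + c²)
  = |1·(-3) + 0·(-1) + 0·(-2) - (-2)| / √(1² + 0² + 0²)
  = |-3 + 0 + 0 + 2| / √(1 + 0 + 0)
  = |-1| / √1
  = 1 / 1
  ≈ 1

1


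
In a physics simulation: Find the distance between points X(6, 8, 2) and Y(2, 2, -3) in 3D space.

d = √[(x₂-x₁)² + (y₂-y₁)² + (z₂-z₁)²]
  = √[(-4)² + (-6)² + (-5)²]
  = √[16 + 36 + 25]
  = √77
  ≈ 8.775

8.775


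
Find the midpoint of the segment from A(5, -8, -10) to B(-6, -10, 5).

M = ((x₁+x₂)/2, (y₁+y₂)/2, (z₁+z₂)/2)
  = ((5 - 6)/2, (-8 - 10)/2, (-10 + 5)/2)
  = (-1/2, -18/2, -5/2)
  = (-0.5, -9, -2.5)

(-0.5, -9, -2.5)


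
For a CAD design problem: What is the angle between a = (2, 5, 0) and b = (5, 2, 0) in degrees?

a·b = 2·5 + 5·2 + 0·0 = 10 + 10 + 0 = 20
|a| = √(2² + 5² + 0²) = √29 ≈ 5.385
|b| = √(5² + 2² + 0²) = √29 ≈ 5.385
cos θ = (a·b)/(|a||b|) = 20/(5.385·5.385) ≈ 0.6897
θ = arccos(0.6897) ≈ 46.4°

46.4°


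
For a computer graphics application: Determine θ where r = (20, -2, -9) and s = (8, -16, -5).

r·s = 20·8 + (-2)·(-16) + (-9)·(-5) = 160 + 32 + 45 = 237
|r| = √(20² + (-2)² + (-9)²) = √485 ≈ 22.02
|s| = √(8² + (-16)² + (-5)²) = √345 ≈ 18.57
cos θ = (r·s)/(|r||s|) = 237/(22.02·18.57) ≈ 0.5794
θ = arccos(0.5794) ≈ 54.59°

54.59°


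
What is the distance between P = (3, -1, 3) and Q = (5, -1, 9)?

d = √[(x₂-x₁)² + (y₂-y₁)² + (z₂-z₁)²]
  = √[2² + 0² + 6²]
  = √[4 + 0 + 36]
  = √40
  ≈ 6.325

6.325


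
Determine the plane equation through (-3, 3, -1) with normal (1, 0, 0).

The plane through P with normal n = (a, b, c) satisfies n·(r - P) = 0,
i.e. ax + by + cz = a·x₀ + b·y₀ + c·z₀.
d = 1·(-3) + 0·3 + 0·(-1)
  = -3 + 0 + 0
  = -3
Equation: x = -3

x = -3


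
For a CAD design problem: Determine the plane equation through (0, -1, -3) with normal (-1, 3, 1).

The plane through P with normal n = (a, b, c) satisfies n·(r - P) = 0,
i.e. ax + by + cz = a·x₀ + b·y₀ + c·z₀.
d = (-1)·0 + 3·(-1) + 1·(-3)
  = 0 - 3 - 3
  = -6
Equation: -x + 3y + z = -6

-x + 3y + z = -6


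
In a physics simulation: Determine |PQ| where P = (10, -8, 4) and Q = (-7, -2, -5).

d = √[(x₂-x₁)² + (y₂-y₁)² + (z₂-z₁)²]
  = √[(-17)² + 6² + (-9)²]
  = √[289 + 36 + 81]
  = √406
  ≈ 20.15

20.15


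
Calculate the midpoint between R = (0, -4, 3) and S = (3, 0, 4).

M = ((x₁+x₂)/2, (y₁+y₂)/2, (z₁+z₂)/2)
  = ((0 + 3)/2, (-4 + 0)/2, (3 + 4)/2)
  = (3/2, -4/2, 7/2)
  = (1.5, -2, 3.5)

(1.5, -2, 3.5)


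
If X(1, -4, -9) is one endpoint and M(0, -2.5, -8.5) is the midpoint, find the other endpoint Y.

Y = 2M - X
  = (2·0 - 1, 2·(-2.5) - (-4), 2·(-8.5) - (-9))
  = (0 - 1, -5 + 4, -17 + 9)
  = (-1, -1, -8)

(-1, -1, -8)


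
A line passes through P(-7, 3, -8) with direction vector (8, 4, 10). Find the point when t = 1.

P(t) = P + t·d
  = (-7 + 8·1, 3 + 4·1, -8 + 10·1)
  = (-7 + 8, 3 + 4, -8 + 10)
  = (1, 7, 2)

(1, 7, 2)


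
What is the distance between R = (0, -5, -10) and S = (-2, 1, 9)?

d = √[(x₂-x₁)² + (y₂-y₁)² + (z₂-z₁)²]
  = √[(-2)² + 6² + 19²]
  = √[4 + 36 + 361]
  = √401
  ≈ 20.02

20.02


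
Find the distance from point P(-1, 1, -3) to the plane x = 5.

distance = |a·x₀ + b·y₀ + c·z₀ - d| / √(a² + b² + c²)
  = |1·(-1) + 0·1 + 0·(-3) - 5| / √(1² + 0² + 0²)
  = |-1 + 0 + 0 - 5| / √(1 + 0 + 0)
  = |-6| / √1
  = 6 / 1
  ≈ 6

6


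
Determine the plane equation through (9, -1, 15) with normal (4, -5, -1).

The plane through P with normal n = (a, b, c) satisfies n·(r - P) = 0,
i.e. ax + by + cz = a·x₀ + b·y₀ + c·z₀.
d = 4·9 + (-5)·(-1) + (-1)·15
  = 36 + 5 - 15
  = 26
Equation: 4x - 5y - z = 26

4x - 5y - z = 26


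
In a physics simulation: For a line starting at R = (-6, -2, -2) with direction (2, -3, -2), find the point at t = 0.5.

P(t) = R + t·d
  = (-6 + 2·0.5, -2 + (-3)·0.5, -2 + (-2)·0.5)
  = (-6 + 1, -2 - 1.5, -2 - 1)
  = (-5, -3.5, -3)

(-5, -3.5, -3)


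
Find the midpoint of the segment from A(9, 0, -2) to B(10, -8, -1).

M = ((x₁+x₂)/2, (y₁+y₂)/2, (z₁+z₂)/2)
  = ((9 + 10)/2, (0 - 8)/2, (-2 - 1)/2)
  = (19/2, -8/2, -3/2)
  = (9.5, -4, -1.5)

(9.5, -4, -1.5)


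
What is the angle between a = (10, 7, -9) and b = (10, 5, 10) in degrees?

a·b = 10·10 + 7·5 + (-9)·10 = 100 + 35 - 90 = 45
|a| = √(10² + 7² + (-9)²) = √230 ≈ 15.17
|b| = √(10² + 5² + 10²) = √225 ≈ 15
cos θ = (a·b)/(|a||b|) = 45/(15.17·15) ≈ 0.1978
θ = arccos(0.1978) ≈ 78.59°

78.59°


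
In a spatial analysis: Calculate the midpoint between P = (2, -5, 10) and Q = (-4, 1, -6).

M = ((x₁+x₂)/2, (y₁+y₂)/2, (z₁+z₂)/2)
  = ((2 - 4)/2, (-5 + 1)/2, (10 - 6)/2)
  = (-2/2, -4/2, 4/2)
  = (-1, -2, 2)

(-1, -2, 2)


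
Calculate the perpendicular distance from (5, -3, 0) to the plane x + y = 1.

distance = |a·x₀ + b·y₀ + c·z₀ - d| / √(a² + b² + c²)
  = |1·5 + 1·(-3) + 0·0 - 1| / √(1² + 1² + 0²)
  = |5 - 3 + 0 - 1| / √(1 + 1 + 0)
  = |1| / √2
  = 1 / 1.414
  ≈ 0.7071

0.7071


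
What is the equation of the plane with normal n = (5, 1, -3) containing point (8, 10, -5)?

The plane through P with normal n = (a, b, c) satisfies n·(r - P) = 0,
i.e. ax + by + cz = a·x₀ + b·y₀ + c·z₀.
d = 5·8 + 1·10 + (-3)·(-5)
  = 40 + 10 + 15
  = 65
Equation: 5x + y - 3z = 65

5x + y - 3z = 65


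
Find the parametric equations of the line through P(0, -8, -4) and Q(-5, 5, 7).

Direction vector d = Q - P = (-5 + 0, 5 + 8, 7 + 4) = (-5, 13, 11)
Parametric form r = P + t·d:
x = 0 - 5t, y = -8 + 13t, z = -4 + 11t

x = 0 - 5t, y = -8 + 13t, z = -4 + 11t


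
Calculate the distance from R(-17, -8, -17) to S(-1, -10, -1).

d = √[(x₂-x₁)² + (y₂-y₁)² + (z₂-z₁)²]
  = √[16² + (-2)² + 16²]
  = √[256 + 4 + 256]
  = √516
  ≈ 22.72

22.72


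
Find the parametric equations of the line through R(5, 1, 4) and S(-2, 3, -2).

Direction vector d = S - R = (-2 - 5, 3 - 1, -2 - 4) = (-7, 2, -6)
Parametric form r = R + t·d:
x = 5 - 7t, y = 1 + 2t, z = 4 - 6t

x = 5 - 7t, y = 1 + 2t, z = 4 - 6t


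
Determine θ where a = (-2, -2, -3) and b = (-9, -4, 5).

a·b = (-2)·(-9) + (-2)·(-4) + (-3)·5 = 18 + 8 - 15 = 11
|a| = √((-2)² + (-2)² + (-3)²) = √17 ≈ 4.123
|b| = √((-9)² + (-4)² + 5²) = √122 ≈ 11.05
cos θ = (a·b)/(|a||b|) = 11/(4.123·11.05) ≈ 0.2415
θ = arccos(0.2415) ≈ 76.02°

76.02°


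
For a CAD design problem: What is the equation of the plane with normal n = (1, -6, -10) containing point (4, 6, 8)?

The plane through P with normal n = (a, b, c) satisfies n·(r - P) = 0,
i.e. ax + by + cz = a·x₀ + b·y₀ + c·z₀.
d = 1·4 + (-6)·6 + (-10)·8
  = 4 - 36 - 80
  = -112
Equation: x - 6y - 10z = -112

x - 6y - 10z = -112


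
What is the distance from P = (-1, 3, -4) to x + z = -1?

distance = |a·x₀ + b·y₀ + c·z₀ - d| / √(a² + b² + c²)
  = |1·(-1) + 0·3 + 1·(-4) - (-1)| / √(1² + 0² + 1²)
  = |-1 + 0 - 4 + 1| / √(1 + 0 + 1)
  = |-4| / √2
  = 4 / 1.414
  ≈ 2.828

2.828


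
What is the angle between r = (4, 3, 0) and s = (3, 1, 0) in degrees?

r·s = 4·3 + 3·1 + 0·0 = 12 + 3 + 0 = 15
|r| = √(4² + 3² + 0²) = √25 ≈ 5
|s| = √(3² + 1² + 0²) = √10 ≈ 3.162
cos θ = (r·s)/(|r||s|) = 15/(5·3.162) ≈ 0.9487
θ = arccos(0.9487) ≈ 18.43°

18.43°


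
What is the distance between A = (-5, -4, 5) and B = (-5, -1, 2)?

d = √[(x₂-x₁)² + (y₂-y₁)² + (z₂-z₁)²]
  = √[0² + 3² + (-3)²]
  = √[0 + 9 + 9]
  = √18
  ≈ 4.243

4.243


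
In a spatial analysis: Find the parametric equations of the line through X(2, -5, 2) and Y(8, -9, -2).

Direction vector d = Y - X = (8 - 2, -9 + 5, -2 - 2) = (6, -4, -4)
Parametric form r = X + t·d:
x = 2 + 6t, y = -5 - 4t, z = 2 - 4t

x = 2 + 6t, y = -5 - 4t, z = 2 - 4t


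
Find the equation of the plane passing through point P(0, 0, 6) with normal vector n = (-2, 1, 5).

The plane through P with normal n = (a, b, c) satisfies n·(r - P) = 0,
i.e. ax + by + cz = a·x₀ + b·y₀ + c·z₀.
d = (-2)·0 + 1·0 + 5·6
  = 0 + 0 + 30
  = 30
Equation: -2x + y + 5z = 30

-2x + y + 5z = 30


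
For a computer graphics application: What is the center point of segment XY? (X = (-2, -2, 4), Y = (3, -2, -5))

M = ((x₁+x₂)/2, (y₁+y₂)/2, (z₁+z₂)/2)
  = ((-2 + 3)/2, (-2 - 2)/2, (4 - 5)/2)
  = (1/2, -4/2, -1/2)
  = (0.5, -2, -0.5)

(0.5, -2, -0.5)


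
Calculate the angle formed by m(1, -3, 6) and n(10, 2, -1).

m·n = 1·10 + (-3)·2 + 6·(-1) = 10 - 6 - 6 = -2
|m| = √(1² + (-3)² + 6²) = √46 ≈ 6.782
|n| = √(10² + 2² + (-1)²) = √105 ≈ 10.25
cos θ = (m·n)/(|m||n|) = -2/(6.782·10.25) ≈ -0.02878
θ = arccos(-0.02878) ≈ 91.65°

91.65°


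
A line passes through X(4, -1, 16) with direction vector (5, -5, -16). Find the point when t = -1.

P(t) = X + t·d
  = (4 + 5·(-1), -1 + (-5)·(-1), 16 + (-16)·(-1))
  = (4 - 5, -1 + 5, 16 + 16)
  = (-1, 4, 32)

(-1, 4, 32)


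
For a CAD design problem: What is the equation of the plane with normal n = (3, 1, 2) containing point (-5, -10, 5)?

The plane through P with normal n = (a, b, c) satisfies n·(r - P) = 0,
i.e. ax + by + cz = a·x₀ + b·y₀ + c·z₀.
d = 3·(-5) + 1·(-10) + 2·5
  = -15 - 10 + 10
  = -15
Equation: 3x + y + 2z = -15

3x + y + 2z = -15


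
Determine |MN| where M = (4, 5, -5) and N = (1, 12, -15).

d = √[(x₂-x₁)² + (y₂-y₁)² + (z₂-z₁)²]
  = √[(-3)² + 7² + (-10)²]
  = √[9 + 49 + 100]
  = √158
  ≈ 12.57

12.57


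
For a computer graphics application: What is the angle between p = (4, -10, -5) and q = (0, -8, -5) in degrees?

p·q = 4·0 + (-10)·(-8) + (-5)·(-5) = 0 + 80 + 25 = 105
|p| = √(4² + (-10)² + (-5)²) = √141 ≈ 11.87
|q| = √(0² + (-8)² + (-5)²) = √89 ≈ 9.434
cos θ = (p·q)/(|p||q|) = 105/(11.87·9.434) ≈ 0.9373
θ = arccos(0.9373) ≈ 20.39°

20.39°


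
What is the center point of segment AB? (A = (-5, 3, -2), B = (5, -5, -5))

M = ((x₁+x₂)/2, (y₁+y₂)/2, (z₁+z₂)/2)
  = ((-5 + 5)/2, (3 - 5)/2, (-2 - 5)/2)
  = (0/2, -2/2, -7/2)
  = (0, -1, -3.5)

(0, -1, -3.5)


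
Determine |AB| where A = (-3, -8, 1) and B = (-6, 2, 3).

d = √[(x₂-x₁)² + (y₂-y₁)² + (z₂-z₁)²]
  = √[(-3)² + 10² + 2²]
  = √[9 + 100 + 4]
  = √113
  ≈ 10.63

10.63


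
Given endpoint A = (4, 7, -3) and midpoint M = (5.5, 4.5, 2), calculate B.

B = 2M - A
  = (2·5.5 - 4, 2·4.5 - 7, 2·2 - (-3))
  = (11 - 4, 9 - 7, 4 + 3)
  = (7, 2, 7)

(7, 2, 7)


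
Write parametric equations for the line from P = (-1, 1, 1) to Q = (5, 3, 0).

Direction vector d = Q - P = (5 + 1, 3 - 1, 0 - 1) = (6, 2, -1)
Parametric form r = P + t·d:
x = -1 + 6t, y = 1 + 2t, z = 1 - t

x = -1 + 6t, y = 1 + 2t, z = 1 - t


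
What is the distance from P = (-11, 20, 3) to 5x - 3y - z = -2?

distance = |a·x₀ + b·y₀ + c·z₀ - d| / √(a² + b² + c²)
  = |5·(-11) + (-3)·20 + (-1)·3 - (-2)| / √(5² + (-3)² + (-1)²)
  = |-55 - 60 - 3 + 2| / √(25 + 9 + 1)
  = |-116| / √35
  = 116 / 5.916
  ≈ 19.61

19.61


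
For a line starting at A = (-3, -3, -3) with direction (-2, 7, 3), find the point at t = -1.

P(t) = A + t·d
  = (-3 + (-2)·(-1), -3 + 7·(-1), -3 + 3·(-1))
  = (-3 + 2, -3 - 7, -3 - 3)
  = (-1, -10, -6)

(-1, -10, -6)


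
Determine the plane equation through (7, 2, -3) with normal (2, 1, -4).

The plane through P with normal n = (a, b, c) satisfies n·(r - P) = 0,
i.e. ax + by + cz = a·x₀ + b·y₀ + c·z₀.
d = 2·7 + 1·2 + (-4)·(-3)
  = 14 + 2 + 12
  = 28
Equation: 2x + y - 4z = 28

2x + y - 4z = 28


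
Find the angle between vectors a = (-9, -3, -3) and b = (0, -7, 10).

a·b = (-9)·0 + (-3)·(-7) + (-3)·10 = 0 + 21 - 30 = -9
|a| = √((-9)² + (-3)² + (-3)²) = √99 ≈ 9.95
|b| = √(0² + (-7)² + 10²) = √149 ≈ 12.21
cos θ = (a·b)/(|a||b|) = -9/(9.95·12.21) ≈ -0.0741
θ = arccos(-0.0741) ≈ 94.25°

94.25°


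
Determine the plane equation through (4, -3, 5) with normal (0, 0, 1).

The plane through P with normal n = (a, b, c) satisfies n·(r - P) = 0,
i.e. ax + by + cz = a·x₀ + b·y₀ + c·z₀.
d = 0·4 + 0·(-3) + 1·5
  = 0 + 0 + 5
  = 5
Equation: z = 5

z = 5


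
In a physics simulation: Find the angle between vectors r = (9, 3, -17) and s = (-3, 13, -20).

r·s = 9·(-3) + 3·13 + (-17)·(-20) = -27 + 39 + 340 = 352
|r| = √(9² + 3² + (-17)²) = √379 ≈ 19.47
|s| = √((-3)² + 13² + (-20)²) = √578 ≈ 24.04
cos θ = (r·s)/(|r||s|) = 352/(19.47·24.04) ≈ 0.7521
θ = arccos(0.7521) ≈ 41.23°

41.23°


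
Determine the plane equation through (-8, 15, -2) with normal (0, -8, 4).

The plane through P with normal n = (a, b, c) satisfies n·(r - P) = 0,
i.e. ax + by + cz = a·x₀ + b·y₀ + c·z₀.
d = 0·(-8) + (-8)·15 + 4·(-2)
  = 0 - 120 - 8
  = -128
Equation: -8y + 4z = -128

-8y + 4z = -128


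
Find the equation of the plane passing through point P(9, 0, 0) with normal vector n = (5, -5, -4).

The plane through P with normal n = (a, b, c) satisfies n·(r - P) = 0,
i.e. ax + by + cz = a·x₀ + b·y₀ + c·z₀.
d = 5·9 + (-5)·0 + (-4)·0
  = 45 + 0 + 0
  = 45
Equation: 5x - 5y - 4z = 45

5x - 5y - 4z = 45


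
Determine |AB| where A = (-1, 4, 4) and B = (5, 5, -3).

d = √[(x₂-x₁)² + (y₂-y₁)² + (z₂-z₁)²]
  = √[6² + 1² + (-7)²]
  = √[36 + 1 + 49]
  = √86
  ≈ 9.274

9.274


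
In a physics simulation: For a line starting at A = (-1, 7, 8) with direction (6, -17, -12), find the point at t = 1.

P(t) = A + t·d
  = (-1 + 6·1, 7 + (-17)·1, 8 + (-12)·1)
  = (-1 + 6, 7 - 17, 8 - 12)
  = (5, -10, -4)

(5, -10, -4)


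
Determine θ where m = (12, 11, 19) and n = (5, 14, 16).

m·n = 12·5 + 11·14 + 19·16 = 60 + 154 + 304 = 518
|m| = √(12² + 11² + 19²) = √626 ≈ 25.02
|n| = √(5² + 14² + 16²) = √477 ≈ 21.84
cos θ = (m·n)/(|m||n|) = 518/(25.02·21.84) ≈ 0.9479
θ = arccos(0.9479) ≈ 18.57°

18.57°


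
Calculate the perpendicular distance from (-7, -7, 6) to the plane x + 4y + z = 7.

distance = |a·x₀ + b·y₀ + c·z₀ - d| / √(a² + b² + c²)
  = |1·(-7) + 4·(-7) + 1·6 - 7| / √(1² + 4² + 1²)
  = |-7 - 28 + 6 - 7| / √(1 + 16 + 1)
  = |-36| / √18
  = 36 / 4.243
  ≈ 8.485

8.485


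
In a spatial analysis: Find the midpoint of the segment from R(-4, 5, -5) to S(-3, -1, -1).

M = ((x₁+x₂)/2, (y₁+y₂)/2, (z₁+z₂)/2)
  = ((-4 - 3)/2, (5 - 1)/2, (-5 - 1)/2)
  = (-7/2, 4/2, -6/2)
  = (-3.5, 2, -3)

(-3.5, 2, -3)


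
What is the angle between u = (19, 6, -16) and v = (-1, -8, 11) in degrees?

u·v = 19·(-1) + 6·(-8) + (-16)·11 = -19 - 48 - 176 = -243
|u| = √(19² + 6² + (-16)²) = √653 ≈ 25.55
|v| = √((-1)² + (-8)² + 11²) = √186 ≈ 13.64
cos θ = (u·v)/(|u||v|) = -243/(25.55·13.64) ≈ -0.6973
θ = arccos(-0.6973) ≈ 134.2°

134.2°


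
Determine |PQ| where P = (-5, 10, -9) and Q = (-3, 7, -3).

d = √[(x₂-x₁)² + (y₂-y₁)² + (z₂-z₁)²]
  = √[2² + (-3)² + 6²]
  = √[4 + 9 + 36]
  = √49
  ≈ 7

7


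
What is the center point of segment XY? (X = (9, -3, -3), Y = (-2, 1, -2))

M = ((x₁+x₂)/2, (y₁+y₂)/2, (z₁+z₂)/2)
  = ((9 - 2)/2, (-3 + 1)/2, (-3 - 2)/2)
  = (7/2, -2/2, -5/2)
  = (3.5, -1, -2.5)

(3.5, -1, -2.5)


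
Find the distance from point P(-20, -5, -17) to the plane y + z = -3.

distance = |a·x₀ + b·y₀ + c·z₀ - d| / √(a² + b² + c²)
  = |0·(-20) + 1·(-5) + 1·(-17) - (-3)| / √(0² + 1² + 1²)
  = |0 - 5 - 17 + 3| / √(0 + 1 + 1)
  = |-19| / √2
  = 19 / 1.414
  ≈ 13.44

13.44


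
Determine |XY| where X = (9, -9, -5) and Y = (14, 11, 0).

d = √[(x₂-x₁)² + (y₂-y₁)² + (z₂-z₁)²]
  = √[5² + 20² + 5²]
  = √[25 + 400 + 25]
  = √450
  ≈ 21.21

21.21


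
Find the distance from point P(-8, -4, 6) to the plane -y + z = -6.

distance = |a·x₀ + b·y₀ + c·z₀ - d| / √(a² + b² + c²)
  = |0·(-8) + (-1)·(-4) + 1·6 - (-6)| / √(0² + (-1)² + 1²)
  = |0 + 4 + 6 + 6| / √(0 + 1 + 1)
  = |16| / √2
  = 16 / 1.414
  ≈ 11.31

11.31


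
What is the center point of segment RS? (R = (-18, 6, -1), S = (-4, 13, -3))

M = ((x₁+x₂)/2, (y₁+y₂)/2, (z₁+z₂)/2)
  = ((-18 - 4)/2, (6 + 13)/2, (-1 - 3)/2)
  = (-22/2, 19/2, -4/2)
  = (-11, 9.5, -2)

(-11, 9.5, -2)


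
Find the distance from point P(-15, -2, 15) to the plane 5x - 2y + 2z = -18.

distance = |a·x₀ + b·y₀ + c·z₀ - d| / √(a² + b² + c²)
  = |5·(-15) + (-2)·(-2) + 2·15 - (-18)| / √(5² + (-2)² + 2²)
  = |-75 + 4 + 30 + 18| / √(25 + 4 + 4)
  = |-23| / √33
  = 23 / 5.745
  ≈ 4.004

4.004


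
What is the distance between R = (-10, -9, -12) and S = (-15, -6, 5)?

d = √[(x₂-x₁)² + (y₂-y₁)² + (z₂-z₁)²]
  = √[(-5)² + 3² + 17²]
  = √[25 + 9 + 289]
  = √323
  ≈ 17.97

17.97


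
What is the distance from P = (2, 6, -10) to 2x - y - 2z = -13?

distance = |a·x₀ + b·y₀ + c·z₀ - d| / √(a² + b² + c²)
  = |2·2 + (-1)·6 + (-2)·(-10) - (-13)| / √(2² + (-1)² + (-2)²)
  = |4 - 6 + 20 + 13| / √(4 + 1 + 4)
  = |31| / √9
  = 31 / 3
  ≈ 10.33

10.33


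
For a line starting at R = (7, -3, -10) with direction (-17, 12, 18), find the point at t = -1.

P(t) = R + t·d
  = (7 + (-17)·(-1), -3 + 12·(-1), -10 + 18·(-1))
  = (7 + 17, -3 - 12, -10 - 18)
  = (24, -15, -28)

(24, -15, -28)


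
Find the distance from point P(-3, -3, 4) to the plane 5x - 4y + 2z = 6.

distance = |a·x₀ + b·y₀ + c·z₀ - d| / √(a² + b² + c²)
  = |5·(-3) + (-4)·(-3) + 2·4 - 6| / √(5² + (-4)² + 2²)
  = |-15 + 12 + 8 - 6| / √(25 + 16 + 4)
  = |-1| / √45
  = 1 / 6.708
  ≈ 0.1491

0.1491


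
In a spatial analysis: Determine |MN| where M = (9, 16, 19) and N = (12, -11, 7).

d = √[(x₂-x₁)² + (y₂-y₁)² + (z₂-z₁)²]
  = √[3² + (-27)² + (-12)²]
  = √[9 + 729 + 144]
  = √882
  ≈ 29.7

29.7


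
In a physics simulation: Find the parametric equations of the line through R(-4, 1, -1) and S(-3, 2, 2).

Direction vector d = S - R = (-3 + 4, 2 - 1, 2 + 1) = (1, 1, 3)
Parametric form r = R + t·d:
x = -4 + t, y = 1 + t, z = -1 + 3t

x = -4 + t, y = 1 + t, z = -1 + 3t


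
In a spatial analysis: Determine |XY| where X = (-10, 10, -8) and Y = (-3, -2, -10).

d = √[(x₂-x₁)² + (y₂-y₁)² + (z₂-z₁)²]
  = √[7² + (-12)² + (-2)²]
  = √[49 + 144 + 4]
  = √197
  ≈ 14.04

14.04


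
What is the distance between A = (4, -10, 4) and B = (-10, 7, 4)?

d = √[(x₂-x₁)² + (y₂-y₁)² + (z₂-z₁)²]
  = √[(-14)² + 17² + 0²]
  = √[196 + 289 + 0]
  = √485
  ≈ 22.02

22.02


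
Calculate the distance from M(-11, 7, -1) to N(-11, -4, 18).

d = √[(x₂-x₁)² + (y₂-y₁)² + (z₂-z₁)²]
  = √[0² + (-11)² + 19²]
  = √[0 + 121 + 361]
  = √482
  ≈ 21.95

21.95


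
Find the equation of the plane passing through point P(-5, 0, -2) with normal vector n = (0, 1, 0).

The plane through P with normal n = (a, b, c) satisfies n·(r - P) = 0,
i.e. ax + by + cz = a·x₀ + b·y₀ + c·z₀.
d = 0·(-5) + 1·0 + 0·(-2)
  = 0 + 0 + 0
  = 0
Equation: y = 0

y = 0


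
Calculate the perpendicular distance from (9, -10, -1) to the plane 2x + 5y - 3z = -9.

distance = |a·x₀ + b·y₀ + c·z₀ - d| / √(a² + b² + c²)
  = |2·9 + 5·(-10) + (-3)·(-1) - (-9)| / √(2² + 5² + (-3)²)
  = |18 - 50 + 3 + 9| / √(4 + 25 + 9)
  = |-20| / √38
  = 20 / 6.164
  ≈ 3.244

3.244


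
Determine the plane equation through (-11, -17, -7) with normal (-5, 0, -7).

The plane through P with normal n = (a, b, c) satisfies n·(r - P) = 0,
i.e. ax + by + cz = a·x₀ + b·y₀ + c·z₀.
d = (-5)·(-11) + 0·(-17) + (-7)·(-7)
  = 55 + 0 + 49
  = 104
Equation: -5x - 7z = 104

-5x - 7z = 104


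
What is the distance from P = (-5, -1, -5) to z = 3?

distance = |a·x₀ + b·y₀ + c·z₀ - d| / √(a² + b² + c²)
  = |0·(-5) + 0·(-1) + 1·(-5) - 3| / √(0² + 0² + 1²)
  = |0 + 0 - 5 - 3| / √(0 + 0 + 1)
  = |-8| / √1
  = 8 / 1
  ≈ 8

8


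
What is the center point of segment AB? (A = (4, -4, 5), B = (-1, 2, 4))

M = ((x₁+x₂)/2, (y₁+y₂)/2, (z₁+z₂)/2)
  = ((4 - 1)/2, (-4 + 2)/2, (5 + 4)/2)
  = (3/2, -2/2, 9/2)
  = (1.5, -1, 4.5)

(1.5, -1, 4.5)


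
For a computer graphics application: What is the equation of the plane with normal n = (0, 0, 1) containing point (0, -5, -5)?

The plane through P with normal n = (a, b, c) satisfies n·(r - P) = 0,
i.e. ax + by + cz = a·x₀ + b·y₀ + c·z₀.
d = 0·0 + 0·(-5) + 1·(-5)
  = 0 + 0 - 5
  = -5
Equation: z = -5

z = -5


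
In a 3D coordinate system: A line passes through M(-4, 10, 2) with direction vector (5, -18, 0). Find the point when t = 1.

P(t) = M + t·d
  = (-4 + 5·1, 10 + (-18)·1, 2 + 0·1)
  = (-4 + 5, 10 - 18, 2 + 0)
  = (1, -8, 2)

(1, -8, 2)


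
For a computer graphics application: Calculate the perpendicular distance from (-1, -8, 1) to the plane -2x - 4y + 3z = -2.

distance = |a·x₀ + b·y₀ + c·z₀ - d| / √(a² + b² + c²)
  = |(-2)·(-1) + (-4)·(-8) + 3·1 - (-2)| / √((-2)² + (-4)² + 3²)
  = |2 + 32 + 3 + 2| / √(4 + 16 + 9)
  = |39| / √29
  = 39 / 5.385
  ≈ 7.242

7.242


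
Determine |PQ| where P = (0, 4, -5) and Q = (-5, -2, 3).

d = √[(x₂-x₁)² + (y₂-y₁)² + (z₂-z₁)²]
  = √[(-5)² + (-6)² + 8²]
  = √[25 + 36 + 64]
  = √125
  ≈ 11.18

11.18


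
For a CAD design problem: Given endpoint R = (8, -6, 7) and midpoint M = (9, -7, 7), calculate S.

S = 2M - R
  = (2·9 - 8, 2·(-7) - (-6), 2·7 - 7)
  = (18 - 8, -14 + 6, 14 - 7)
  = (10, -8, 7)

(10, -8, 7)


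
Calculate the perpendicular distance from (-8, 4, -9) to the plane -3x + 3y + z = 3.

distance = |a·x₀ + b·y₀ + c·z₀ - d| / √(a² + b² + c²)
  = |(-3)·(-8) + 3·4 + 1·(-9) - 3| / √((-3)² + 3² + 1²)
  = |24 + 12 - 9 - 3| / √(9 + 9 + 1)
  = |24| / √19
  = 24 / 4.359
  ≈ 5.506

5.506


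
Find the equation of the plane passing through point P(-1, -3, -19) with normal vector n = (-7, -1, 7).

The plane through P with normal n = (a, b, c) satisfies n·(r - P) = 0,
i.e. ax + by + cz = a·x₀ + b·y₀ + c·z₀.
d = (-7)·(-1) + (-1)·(-3) + 7·(-19)
  = 7 + 3 - 133
  = -123
Equation: -7x - y + 7z = -123

-7x - y + 7z = -123


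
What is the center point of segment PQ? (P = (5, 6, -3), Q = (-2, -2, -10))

M = ((x₁+x₂)/2, (y₁+y₂)/2, (z₁+z₂)/2)
  = ((5 - 2)/2, (6 - 2)/2, (-3 - 10)/2)
  = (3/2, 4/2, -13/2)
  = (1.5, 2, -6.5)

(1.5, 2, -6.5)


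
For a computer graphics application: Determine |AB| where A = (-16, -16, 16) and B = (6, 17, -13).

d = √[(x₂-x₁)² + (y₂-y₁)² + (z₂-z₁)²]
  = √[22² + 33² + (-29)²]
  = √[484 + 1089 + 841]
  = √2414
  ≈ 49.13

49.13


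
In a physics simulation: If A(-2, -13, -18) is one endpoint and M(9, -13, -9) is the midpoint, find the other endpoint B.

B = 2M - A
  = (2·9 - (-2), 2·(-13) - (-13), 2·(-9) - (-18))
  = (18 + 2, -26 + 13, -18 + 18)
  = (20, -13, 0)

(20, -13, 0)


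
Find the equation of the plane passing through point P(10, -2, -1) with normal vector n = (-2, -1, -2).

The plane through P with normal n = (a, b, c) satisfies n·(r - P) = 0,
i.e. ax + by + cz = a·x₀ + b·y₀ + c·z₀.
d = (-2)·10 + (-1)·(-2) + (-2)·(-1)
  = -20 + 2 + 2
  = -16
Equation: -2x - y - 2z = -16

-2x - y - 2z = -16


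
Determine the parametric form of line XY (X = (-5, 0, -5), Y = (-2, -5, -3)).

Direction vector d = Y - X = (-2 + 5, -5 + 0, -3 + 5) = (3, -5, 2)
Parametric form r = X + t·d:
x = -5 + 3t, y = 0 - 5t, z = -5 + 2t

x = -5 + 3t, y = 0 - 5t, z = -5 + 2t


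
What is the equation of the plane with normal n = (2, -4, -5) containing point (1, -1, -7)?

The plane through P with normal n = (a, b, c) satisfies n·(r - P) = 0,
i.e. ax + by + cz = a·x₀ + b·y₀ + c·z₀.
d = 2·1 + (-4)·(-1) + (-5)·(-7)
  = 2 + 4 + 35
  = 41
Equation: 2x - 4y - 5z = 41

2x - 4y - 5z = 41


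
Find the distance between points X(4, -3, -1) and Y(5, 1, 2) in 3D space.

d = √[(x₂-x₁)² + (y₂-y₁)² + (z₂-z₁)²]
  = √[1² + 4² + 3²]
  = √[1 + 16 + 9]
  = √26
  ≈ 5.099

5.099


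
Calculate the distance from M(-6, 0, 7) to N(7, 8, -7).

d = √[(x₂-x₁)² + (y₂-y₁)² + (z₂-z₁)²]
  = √[13² + 8² + (-14)²]
  = √[169 + 64 + 196]
  = √429
  ≈ 20.71

20.71


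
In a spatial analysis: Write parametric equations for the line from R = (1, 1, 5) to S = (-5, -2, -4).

Direction vector d = S - R = (-5 - 1, -2 - 1, -4 - 5) = (-6, -3, -9)
Parametric form r = R + t·d:
x = 1 - 6t, y = 1 - 3t, z = 5 - 9t

x = 1 - 6t, y = 1 - 3t, z = 5 - 9t


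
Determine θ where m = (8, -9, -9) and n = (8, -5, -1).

m·n = 8·8 + (-9)·(-5) + (-9)·(-1) = 64 + 45 + 9 = 118
|m| = √(8² + (-9)² + (-9)²) = √226 ≈ 15.03
|n| = √(8² + (-5)² + (-1)²) = √90 ≈ 9.487
cos θ = (m·n)/(|m||n|) = 118/(15.03·9.487) ≈ 0.8274
θ = arccos(0.8274) ≈ 34.17°

34.17°


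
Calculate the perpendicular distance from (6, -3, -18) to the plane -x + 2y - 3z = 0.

distance = |a·x₀ + b·y₀ + c·z₀ - d| / √(a² + b² + c²)
  = |(-1)·6 + 2·(-3) + (-3)·(-18) - 0| / √((-1)² + 2² + (-3)²)
  = |-6 - 6 + 54 + 0| / √(1 + 4 + 9)
  = |42| / √14
  = 42 / 3.742
  ≈ 11.22

11.22
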